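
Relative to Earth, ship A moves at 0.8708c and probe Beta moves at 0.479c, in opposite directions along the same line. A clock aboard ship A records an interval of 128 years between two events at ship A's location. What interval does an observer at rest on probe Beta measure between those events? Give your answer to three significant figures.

Transform ship A's velocity into probe Beta's frame: (0.8708 + 0.479)/(1 + 0.8708·0.479) = 1.3498/1.4171132, so the relative speed is 0.9525c.
At |u| = 0.9525c, γ = (1 − 0.907256)^(−1/2) = 3.2837.
The clock on ship A records proper time, so probe Beta measures Δt = γΔτ = 3.2837 × 128 = 420 years.

420 years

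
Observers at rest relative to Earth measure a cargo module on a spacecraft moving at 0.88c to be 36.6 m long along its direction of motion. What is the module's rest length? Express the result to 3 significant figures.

77.1 m

β² = 0.7744, so γ = 1/√0.2256 = 2.1054.
Proper length: L₀ = γ·L = 2.1054 × 36.6 = 77.1 m.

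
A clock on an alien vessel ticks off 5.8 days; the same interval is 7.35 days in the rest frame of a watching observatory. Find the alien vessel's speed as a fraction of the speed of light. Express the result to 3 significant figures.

γ = Δt/Δτ = 7.35/5.8 = 1.2672.
β = √(1 − 1/γ²) = √(1 − 0.622744) = √0.377256 = 0.614.

0.614c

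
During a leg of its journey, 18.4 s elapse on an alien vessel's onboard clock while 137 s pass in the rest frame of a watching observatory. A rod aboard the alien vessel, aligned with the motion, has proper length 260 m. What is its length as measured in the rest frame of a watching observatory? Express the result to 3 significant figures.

γ = Δt/Δτ = 137/18.4 = 7.44565.
The rod contracts by the same γ: 260 m / 7.44565 = 34.9 m.

34.9 m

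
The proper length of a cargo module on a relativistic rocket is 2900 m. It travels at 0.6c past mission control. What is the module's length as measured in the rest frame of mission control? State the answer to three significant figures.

2320 m

γ = 1/√(1 − β²) = 1/√(1 − 0.36) = 1/√0.64 = 1/0.8 = 1.25.
Along the direction of motion the measured length is L₀/γ = 2900/1.25 = 2320 m.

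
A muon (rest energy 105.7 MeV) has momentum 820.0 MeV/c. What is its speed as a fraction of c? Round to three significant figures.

0.992c

βγ = pc/(mc²) = 820.0/105.7 = 7.7578.
Since γ² = 1 + (βγ)² = 61.1835, γ = √61.1835 = 7.82199, and β = (βγ)/γ = 7.7578/7.82199 = 0.992.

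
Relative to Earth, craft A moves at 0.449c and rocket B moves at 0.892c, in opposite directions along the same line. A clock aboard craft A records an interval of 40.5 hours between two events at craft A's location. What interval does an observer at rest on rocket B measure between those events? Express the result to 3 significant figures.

The velocity of craft A relative to rocket B is (0.449 + 0.892)c / (1 + 0.449×0.892) = 0.95751c; relative speed 0.95751c.
At |u| = 0.95751c, γ = (1 − 0.916825)^(−1/2) = 3.4674.
The clock on craft A records proper time, so rocket B measures Δt = γΔτ = 3.4674 × 40.5 = 140 hours.

140 hours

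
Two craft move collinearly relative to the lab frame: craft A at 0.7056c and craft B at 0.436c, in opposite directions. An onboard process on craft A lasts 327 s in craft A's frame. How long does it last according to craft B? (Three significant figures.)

671 s

Speed of craft A in craft B's frame: u = (v_A + v_B)/(1 + v_A v_B/c²) = (0.7056 + 0.436)/(1 + 0.7056×0.436) = 1.1416/1.3076416 = 0.87302; |u| = 0.87302c.
γ for this relative speed: γ = 1/√(1 − 0.762164) = 2.0505.
Craft A's interval is proper; time dilation gives Δt_B = γΔτ = 2.0505 × 327 s = 671 s.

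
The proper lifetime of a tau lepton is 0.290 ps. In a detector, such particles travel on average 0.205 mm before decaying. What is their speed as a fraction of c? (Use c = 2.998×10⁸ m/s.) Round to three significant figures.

Let x = d/(cτ) = 2.050×10^-4 m / (2.998×10⁸ m/s × 2.900×10^-13 s) = 2.3579. Since d = βγcτ, x = βγ = β/√(1−β²).
Solving: β² = x²/(1+x²) = 5.55969/6.55969 = 0.847554, so β = 0.921.

0.921c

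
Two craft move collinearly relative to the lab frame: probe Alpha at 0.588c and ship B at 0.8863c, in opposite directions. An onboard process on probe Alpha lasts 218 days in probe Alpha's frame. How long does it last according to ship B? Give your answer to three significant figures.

885 days

Transform probe Alpha's velocity into ship B's frame: (0.588 + 0.8863)/(1 + 0.588·0.8863) = 1.4743/1.5211444, so the relative speed is 0.9692c.
γ for this relative speed: γ = 1/√(1 − 0.939349) = 4.0605.
Probe Alpha's interval is proper; time dilation gives Δt_B = γΔτ = 4.0605 × 218 days = 885 days.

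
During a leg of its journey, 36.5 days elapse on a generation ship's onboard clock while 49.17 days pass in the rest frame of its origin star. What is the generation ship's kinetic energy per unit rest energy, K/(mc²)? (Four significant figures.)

γ = Δt/Δτ = 49.17/36.5 = 1.34712.
Since K = (γ−1)mc², K/(mc²) = 1.34712 − 1 = 0.3471.

0.3471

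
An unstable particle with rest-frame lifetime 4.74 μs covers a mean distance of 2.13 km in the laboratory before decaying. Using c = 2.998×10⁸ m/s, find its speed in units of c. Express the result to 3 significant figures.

Let x = d/(cτ) = 2130 m / (2.998×10⁸ m/s × 4.740×10^-6 s) = 1.4989. Since d = βγcτ, x = βγ = β/√(1−β²).
Solving: β² = x²/(1+x²) = 2.2467/3.2467 = 0.691995, so β = 0.832.

0.832c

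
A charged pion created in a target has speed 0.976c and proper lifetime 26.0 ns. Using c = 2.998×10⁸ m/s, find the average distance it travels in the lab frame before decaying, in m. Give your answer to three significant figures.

34.9 m

Lorentz factor: γ = (1 − 0.952576)^(−1/2) = 4.592.
Lab-frame lifetime: Δt = γτ = 4.592 × 26.0 ns = 119.39 ns.
Distance: d = vΔt = 0.976 × 2.998×10⁸ m/s × 1.1939×10^-7 s = 34.9 m.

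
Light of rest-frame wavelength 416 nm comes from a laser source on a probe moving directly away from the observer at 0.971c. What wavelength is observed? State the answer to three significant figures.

3430 nm

Relativistic Doppler for wavelength: λ_obs = λ_src · √((1+β)/(1−β)).
With β = 0.971: factor = √(1.971/0.029) = 8.2441.
λ_obs = 416 × 8.2441 = 3430 nm.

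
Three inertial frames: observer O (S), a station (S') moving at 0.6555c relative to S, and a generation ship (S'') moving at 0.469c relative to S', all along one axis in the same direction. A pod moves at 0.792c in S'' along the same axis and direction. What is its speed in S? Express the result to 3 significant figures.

Apply u = (u'+v)/(1+u'v) twice. Pod in the station frame: (0.792+0.469)/(1+0.792·0.469) = 1.261/1.371448 = 0.91947c.
That velocity, transformed to the rest frame of observer O: (0.91947+0.6555)/(1+0.91947·0.6555) = 1.57497/1.602712585 = 0.98269c.

0.983c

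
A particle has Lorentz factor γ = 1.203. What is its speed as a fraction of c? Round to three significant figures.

0.556c

β = √(1 − 1/γ²) = √(1 − 1/1.447209) = √0.309015 = 0.556.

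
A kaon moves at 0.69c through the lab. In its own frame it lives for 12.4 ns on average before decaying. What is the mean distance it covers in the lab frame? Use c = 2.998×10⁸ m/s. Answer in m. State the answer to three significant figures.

3.54 m

γ = 1/√(1 − β²) = 1/√(1 − 0.4761) = 1/√0.5239 = 1/0.723809 = 1.3816.
Lab-frame lifetime: Δt = γτ = 1.3816 × 12.4 ns = 17.132 ns.
Distance: d = vΔt = 0.69 × 2.998×10⁸ m/s × 1.7132×10^-8 s = 3.54 m.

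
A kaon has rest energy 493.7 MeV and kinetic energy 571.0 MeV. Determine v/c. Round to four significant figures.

0.8860

K = (γ−1)mc², so γ = 1 + 571.0/493.7 = 2.1566.
Then v/c = √(1 − γ⁻²) = √(1 − 0.215011) = √0.784989 = 0.8860.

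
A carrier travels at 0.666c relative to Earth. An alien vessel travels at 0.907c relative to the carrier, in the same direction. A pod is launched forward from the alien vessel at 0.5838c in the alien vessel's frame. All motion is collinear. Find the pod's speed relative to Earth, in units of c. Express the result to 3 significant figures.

Apply u = (u'+v)/(1+u'v) twice. Pod in the carrier frame: (0.5838+0.907)/(1+0.5838·0.907) = 1.4908/1.5295066 = 0.97469c.
That velocity, transformed to the rest frame of Earth: (0.97469+0.666)/(1+0.97469·0.666) = 1.64069/1.64914354 = 0.99487c.

0.995c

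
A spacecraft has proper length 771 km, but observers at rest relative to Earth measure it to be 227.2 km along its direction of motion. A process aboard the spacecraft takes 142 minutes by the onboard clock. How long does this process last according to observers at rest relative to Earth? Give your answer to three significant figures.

482 minutes

From L = L₀/γ: γ = 771/227.2 = 3.39349.
Δt = γΔτ = 3.39349 × 142 = 482 minutes.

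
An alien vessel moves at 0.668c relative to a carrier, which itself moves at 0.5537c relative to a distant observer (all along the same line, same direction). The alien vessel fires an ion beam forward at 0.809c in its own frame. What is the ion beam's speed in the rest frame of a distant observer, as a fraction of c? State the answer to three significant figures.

0.988c

First combine the ion beam and alien vessel (S''→S'): u₁ = (0.809 + 0.668)/(1 + 0.809×0.668) = 1.477/1.540412 = 0.95883.
Then combine with the carrier (S'→S): u = (0.95883 + 0.5537)/(1 + 0.95883×0.5537) = 1.51253/1.530904171 = 0.988.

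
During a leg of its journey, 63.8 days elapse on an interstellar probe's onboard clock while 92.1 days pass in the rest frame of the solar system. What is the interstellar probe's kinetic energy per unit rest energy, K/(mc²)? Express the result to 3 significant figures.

The time-dilation ratio gives γ = 92.1/63.8 = 1.44357.
Since K = (γ−1)mc², K/(mc²) = 1.44357 − 1 = 0.444.

0.444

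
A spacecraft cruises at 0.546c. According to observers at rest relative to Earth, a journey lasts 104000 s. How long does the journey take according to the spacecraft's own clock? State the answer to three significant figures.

87100 s

With β = 0.546, γ = 1/√(1 − 0.546²) = 1/√0.701884 = 1.1936.
The moving clock records proper time: Δτ = Δt/γ = 104000/1.1936 = 87100 s.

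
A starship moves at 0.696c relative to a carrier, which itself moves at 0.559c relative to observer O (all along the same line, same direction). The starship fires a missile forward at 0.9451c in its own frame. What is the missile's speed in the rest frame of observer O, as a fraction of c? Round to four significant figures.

Apply u = (u'+v)/(1+u'v) twice. Missile in the carrier frame: (0.9451+0.696)/(1+0.9451·0.696) = 1.6411/1.6577896 = 0.98993c.
That velocity, transformed to the rest frame of observer O: (0.98993+0.559)/(1+0.98993·0.559) = 1.54893/1.55337087 = 0.99714c.

0.9971c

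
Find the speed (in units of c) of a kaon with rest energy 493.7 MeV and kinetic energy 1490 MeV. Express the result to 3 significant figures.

0.969c

γ = 1 + K/(mc²) = 1 + 1490/493.7 = 4.018.
β = √(1 − 1/γ²) = √(1 − 0.0619413) = √0.9380587 = 0.969.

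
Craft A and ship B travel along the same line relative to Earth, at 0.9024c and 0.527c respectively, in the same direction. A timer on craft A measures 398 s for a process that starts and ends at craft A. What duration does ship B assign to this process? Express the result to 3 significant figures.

Transform craft A's velocity into ship B's frame: (0.9024 − 0.527)/(1 − 0.9024·0.527) = 0.3754/0.5244352, so the relative speed is 0.71582c.
At |u| = 0.71582c, γ = (1 − 0.512398)^(−1/2) = 1.4321.
Craft A's interval is proper; time dilation gives Δt_B = γΔτ = 1.4321 × 398 s = 570 s.

570 s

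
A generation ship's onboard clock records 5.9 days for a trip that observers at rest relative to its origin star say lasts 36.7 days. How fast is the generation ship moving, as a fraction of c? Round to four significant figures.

0.9870c

γ = Δt/Δτ = 36.7/5.9 = 6.2203.
β = √(1 − 1/γ²) = √(1 − 0.025845) = √0.974155 = 0.9870.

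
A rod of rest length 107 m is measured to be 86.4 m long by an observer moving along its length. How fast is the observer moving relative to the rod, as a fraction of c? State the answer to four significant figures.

0.5899c

Length contraction gives γ = L₀/L = 107/86.4 = 1.2384.
β = √(1 − 1/γ²) = √0.347954 = 0.5899.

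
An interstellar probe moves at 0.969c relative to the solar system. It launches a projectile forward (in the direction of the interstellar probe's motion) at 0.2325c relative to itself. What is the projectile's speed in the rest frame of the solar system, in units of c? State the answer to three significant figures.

Relativistic velocity addition: u = (u' + v)/(1 + u'v/c²), with u' = 0.2325c and v = 0.969c.
Numerator: 0.2325 + 0.969 = 1.2015. Denominator: 1 + (0.2325)(0.969) = 1.2252925.
u = 1.2015/1.2252925 = 0.98058, so the speed is 0.981c.

0.981c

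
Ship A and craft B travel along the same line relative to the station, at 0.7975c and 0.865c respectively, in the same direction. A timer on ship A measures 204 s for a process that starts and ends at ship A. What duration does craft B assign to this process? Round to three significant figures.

The velocity of ship A relative to craft B is (0.7975 − 0.865)c / (1 − 0.7975×0.865) = −0.21763c; relative speed 0.21763c.
γ for this relative speed: γ = 1/√(1 − 0.0473628) = 1.0246.
Ship A's interval is proper; time dilation gives Δt_B = γΔτ = 1.0246 × 204 s = 209 s.

209 s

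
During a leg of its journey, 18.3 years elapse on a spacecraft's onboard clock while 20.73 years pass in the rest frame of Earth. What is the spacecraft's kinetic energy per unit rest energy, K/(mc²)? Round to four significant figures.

0.1328

The time-dilation ratio gives γ = 20.73/18.3 = 1.13279.
Since K = (γ−1)mc², K/(mc²) = 1.13279 − 1 = 0.1328.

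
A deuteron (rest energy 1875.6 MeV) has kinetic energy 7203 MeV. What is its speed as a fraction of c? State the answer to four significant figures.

0.9784c

K = (γ−1)mc², so γ = 1 + 7203/1875.6 = 4.8404.
Then v/c = √(1 − γ⁻²) = √(1 − 0.0426813) = √0.9573187 = 0.9784.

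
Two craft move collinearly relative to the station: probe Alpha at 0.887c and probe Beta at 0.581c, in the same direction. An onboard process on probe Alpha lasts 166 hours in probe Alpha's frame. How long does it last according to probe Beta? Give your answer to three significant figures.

214 hours

Transform probe Alpha's velocity into probe Beta's frame: (0.887 − 0.581)/(1 − 0.887·0.581) = 0.306/0.484653, so the relative speed is 0.63138c.
γ for this relative speed: γ = 1/√(1 − 0.398641) = 1.2895.
Probe Alpha's interval is proper; time dilation gives Δt_B = γΔτ = 1.2895 × 166 hours = 214 hours.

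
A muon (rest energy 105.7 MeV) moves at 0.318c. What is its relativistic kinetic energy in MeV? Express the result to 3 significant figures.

5.79 MeV

With β = 0.318, γ = 1/√(1 − 0.318²) = 1/√0.898876 = 1.054751.
Kinetic energy: K = (γ − 1)mc² = (1.054751 − 1) × 105.7 MeV = 0.054751 × 105.7 = 5.79 MeV.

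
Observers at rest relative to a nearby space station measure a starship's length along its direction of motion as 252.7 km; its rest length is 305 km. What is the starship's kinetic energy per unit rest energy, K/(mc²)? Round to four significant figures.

From L = L₀/γ: γ = 305/252.7 = 1.20696.
Since K = (γ−1)mc², K/(mc²) = 1.20696 − 1 = 0.2070.

0.2070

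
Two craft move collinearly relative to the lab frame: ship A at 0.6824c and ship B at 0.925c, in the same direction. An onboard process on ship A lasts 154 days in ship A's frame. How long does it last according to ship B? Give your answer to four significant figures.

204.5 days

Speed of ship A in ship B's frame: u = (v_A − v_B)/(1 − v_A v_B/c²) = (0.6824 − 0.925)/(1 − 0.6824×0.925) = −0.2426/0.36878 = −0.65784; |u| = 0.65784c.
At |u| = 0.65784c, γ = (1 − 0.432753)^(−1/2) = 1.3277.
The clock on ship A records proper time, so ship B measures Δt = γΔτ = 1.3277 × 154 = 204.5 days.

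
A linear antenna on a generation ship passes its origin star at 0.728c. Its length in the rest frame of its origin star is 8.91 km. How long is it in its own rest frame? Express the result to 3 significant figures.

With β = 0.728, γ = 1/√(1 − 0.728²) = 1/√0.470016 = 1.4586.
Proper length: L₀ = γ·L = 1.4586 × 8.91 = 13.0 km.

13.0 km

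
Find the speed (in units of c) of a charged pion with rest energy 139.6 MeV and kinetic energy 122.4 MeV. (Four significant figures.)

0.8462c

γ = 1 + K/(mc²) = 1 + 122.4/139.6 = 1.8768.
β = √(1 − 1/γ²) = √(1 − 0.283899) = √0.716101 = 0.8462.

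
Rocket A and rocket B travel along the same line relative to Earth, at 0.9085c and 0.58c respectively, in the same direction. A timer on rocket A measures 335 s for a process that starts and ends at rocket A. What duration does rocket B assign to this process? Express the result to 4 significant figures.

465.5 s

Speed of rocket A in rocket B's frame: u = (v_A − v_B)/(1 − v_A v_B/c²) = (0.9085 − 0.58)/(1 − 0.9085×0.58) = 0.3285/0.47307 = 0.6944; |u| = 0.6944c.
At |u| = 0.6944c, γ = (1 − 0.482191)^(−1/2) = 1.3897.
The clock on rocket A records proper time, so rocket B measures Δt = γΔτ = 1.3897 × 335 = 465.5 s.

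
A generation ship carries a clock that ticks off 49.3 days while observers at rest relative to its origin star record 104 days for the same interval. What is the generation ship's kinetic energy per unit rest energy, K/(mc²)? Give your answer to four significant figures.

1.110

γ = Δt/Δτ = 104/49.3 = 2.10953.
K/(mc²) = γ − 1 = 2.10953 − 1 = 1.110.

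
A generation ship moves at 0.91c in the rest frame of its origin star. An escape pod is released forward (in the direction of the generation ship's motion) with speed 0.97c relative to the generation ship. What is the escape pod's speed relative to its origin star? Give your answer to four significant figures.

Relativistic velocity addition: u = (u' + v)/(1 + u'v/c²), with u' = 0.97c and v = 0.91c.
Numerator: 0.97 + 0.91 = 1.88. Denominator: 1 + (0.97)(0.91) = 1.8827.
u = 1.88/1.8827 = 0.99857, so the speed is 0.9986c.

0.9986c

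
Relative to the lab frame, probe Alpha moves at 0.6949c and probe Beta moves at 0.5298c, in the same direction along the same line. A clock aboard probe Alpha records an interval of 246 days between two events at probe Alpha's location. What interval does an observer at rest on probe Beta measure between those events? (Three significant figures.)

Transform probe Alpha's velocity into probe Beta's frame: (0.6949 − 0.5298)/(1 − 0.6949·0.5298) = 0.1651/0.63184198, so the relative speed is 0.2613c.
At |u| = 0.2613c, γ = (1 − 0.0682777)^(−1/2) = 1.036.
The clock on probe Alpha records proper time, so probe Beta measures Δt = γΔτ = 1.036 × 246 = 255 days.

255 days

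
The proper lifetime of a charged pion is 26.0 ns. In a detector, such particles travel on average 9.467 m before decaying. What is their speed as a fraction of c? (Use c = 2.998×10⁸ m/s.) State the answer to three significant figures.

d = βγcτ ⇒ βγ = d/(cτ) = 9.467 m / (7.7948 m) = 1.2145.
β = (βγ)/√(1+(βγ)²) = 1.2145/√2.47501 = 0.772.

0.772c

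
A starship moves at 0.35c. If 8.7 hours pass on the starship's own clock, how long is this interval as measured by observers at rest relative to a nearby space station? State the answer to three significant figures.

γ = 1/√(1 − β²) = 1/√(1 − 0.1225) = 1/√0.8775 = 1/0.93675 = 1.0675.
Time dilation: Δt = γ·Δτ = 1.0675 × 8.7 = 9.29 hours.

9.29 hours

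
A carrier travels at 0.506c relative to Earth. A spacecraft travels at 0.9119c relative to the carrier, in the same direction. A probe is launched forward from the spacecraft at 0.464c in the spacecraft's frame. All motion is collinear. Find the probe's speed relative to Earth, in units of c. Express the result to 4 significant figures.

0.9890c

First combine the probe and spacecraft (S''→S'): u₁ = (0.464 + 0.9119)/(1 + 0.464×0.9119) = 1.3759/1.4231216 = 0.96682.
Then combine with the carrier (S'→S): u = (0.96682 + 0.506)/(1 + 0.96682×0.506) = 1.47282/1.48921092 = 0.98899.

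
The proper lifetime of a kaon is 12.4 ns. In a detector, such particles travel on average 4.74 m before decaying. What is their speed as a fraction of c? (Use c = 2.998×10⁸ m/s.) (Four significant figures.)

Lab distance = (lab lifetime)·v = γτ·βc, so βγ = d/(cτ) = 4.740/(2.998×10⁸ × 1.240×10^-8) = 1.275.
With βγ = 1.275: γ² = 1 + (βγ)² = 2.62562, and β = (βγ)/γ = 1.275/1.62038 = 0.7869.

0.7869c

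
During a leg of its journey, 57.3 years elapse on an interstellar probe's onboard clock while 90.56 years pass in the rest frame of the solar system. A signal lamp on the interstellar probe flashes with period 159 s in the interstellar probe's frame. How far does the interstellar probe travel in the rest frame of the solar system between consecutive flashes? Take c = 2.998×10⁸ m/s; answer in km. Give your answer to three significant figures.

From Δt = γΔτ: γ = 90.56/57.3 = 1.58045.
β = √(1 − 1/γ²) = 0.77437. Lab-frame period = γτ = 1.58045×159 s = 251.29 s. Distance = βc × γτ = 0.77437 × 2.998×10⁸ m/s × 251.29 s = 5.8339×10^10 m = 5.83×10^7 km.

5.83×10^7 km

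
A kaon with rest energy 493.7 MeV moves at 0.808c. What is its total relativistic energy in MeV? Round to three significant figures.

838 MeV

With β = 0.808, γ = 1/√(1 − 0.808²) = 1/√0.347136 = 1.6973.
Total energy: E = γmc² = 1.6973 × 493.7 MeV = 838 MeV.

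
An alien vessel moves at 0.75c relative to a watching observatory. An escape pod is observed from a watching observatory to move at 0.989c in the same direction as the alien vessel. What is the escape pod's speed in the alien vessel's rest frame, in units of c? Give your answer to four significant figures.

Transform to the alien vessel's frame: u' = (u − v)/(1 − uv/c²).
u' = (0.989 − 0.75)/(1 − 0.989×0.75) = 0.239/0.25825 = 0.92546.
Speed in the alien vessel's frame: 0.9255c (in the same direction).

0.9255c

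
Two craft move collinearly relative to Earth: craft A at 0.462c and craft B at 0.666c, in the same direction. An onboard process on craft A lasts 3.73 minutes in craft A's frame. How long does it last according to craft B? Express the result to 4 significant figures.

The velocity of craft A relative to craft B is (0.462 − 0.666)c / (1 − 0.462×0.666) = −0.29467c; relative speed 0.29467c.
γ for this relative speed: γ = 1/√(1 − 0.0868304) = 1.0465.
Craft A's interval is proper; time dilation gives Δt_B = γΔτ = 1.0465 × 3.73 minutes = 3.903 minutes.

3.903 minutes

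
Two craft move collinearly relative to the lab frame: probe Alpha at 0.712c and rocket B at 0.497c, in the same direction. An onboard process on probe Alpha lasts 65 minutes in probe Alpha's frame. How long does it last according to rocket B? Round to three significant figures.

Speed of probe Alpha in rocket B's frame: u = (v_A − v_B)/(1 − v_A v_B/c²) = (0.712 − 0.497)/(1 − 0.712×0.497) = 0.215/0.646136 = 0.33275; |u| = 0.33275c.
γ for this relative speed: γ = 1/√(1 − 0.110723) = 1.0604.
Probe Alpha's interval is proper; time dilation gives Δt_B = γΔτ = 1.0604 × 65 minutes = 68.9 minutes.

68.9 minutes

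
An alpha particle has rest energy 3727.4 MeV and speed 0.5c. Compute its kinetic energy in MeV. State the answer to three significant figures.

γ = 1/√(1 − β²) = 1/√(1 − 0.25) = 1/√0.75 = 1/0.866025 = 1.1547.
Kinetic energy: K = (γ − 1)mc² = (1.1547 − 1) × 3727.4 MeV = 0.1547 × 3727.4 = 577 MeV.

577 MeV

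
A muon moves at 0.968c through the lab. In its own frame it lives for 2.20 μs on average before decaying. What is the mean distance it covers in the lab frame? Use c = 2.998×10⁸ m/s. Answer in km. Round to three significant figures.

2.54 km

β² = 0.937024, so γ = 1/√0.062976 = 3.9849.
Lab-frame lifetime: Δt = γτ = 3.9849 × 2.20 μs = 8.7668 μs.
Distance: d = vΔt = 0.968 × 2.998×10⁸ m/s × 8.7668×10^-6 s = 2540 m = 2.54 km.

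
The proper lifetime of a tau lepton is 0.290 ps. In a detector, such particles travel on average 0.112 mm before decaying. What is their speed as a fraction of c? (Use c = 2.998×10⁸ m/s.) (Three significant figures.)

d = βγcτ ⇒ βγ = d/(cτ) = 1.120×10^-4 m / (8.6942×10^-5 m) = 1.2882.
β = (βγ)/√(1+(βγ)²) = 1.2882/√2.65946 = 0.790.

0.790c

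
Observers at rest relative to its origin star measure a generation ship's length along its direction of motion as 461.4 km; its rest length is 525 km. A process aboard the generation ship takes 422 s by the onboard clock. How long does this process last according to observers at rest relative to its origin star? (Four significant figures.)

480.2 s

From L = L₀/γ: γ = 525/461.4 = 1.13784.
Δt = γΔτ = 1.13784 × 422 = 480.2 s.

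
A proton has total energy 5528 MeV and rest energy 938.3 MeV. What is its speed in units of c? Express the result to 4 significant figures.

0.9855c

γ = E/(mc²) = 5528/938.3 = 5.8915.
β = √(1 − 1/γ²) = √(1 − 0.0288103) = √0.9711897 = 0.9855.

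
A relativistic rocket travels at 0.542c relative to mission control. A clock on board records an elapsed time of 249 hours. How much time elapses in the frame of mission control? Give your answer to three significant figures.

296 hours

Lorentz factor: γ = (1 − 0.293764)^(−1/2) = 1.1899.
The onboard clock measures proper time, so the interval in the rest frame of mission control is dilated: Δt = γ·Δτ = 1.1899 × 249 hours = 296 hours.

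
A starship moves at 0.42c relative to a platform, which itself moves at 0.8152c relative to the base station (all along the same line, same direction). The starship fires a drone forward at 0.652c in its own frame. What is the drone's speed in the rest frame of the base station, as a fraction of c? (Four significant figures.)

0.9826c

First combine the drone and starship (S''→S'): u₁ = (0.652 + 0.42)/(1 + 0.652×0.42) = 1.072/1.27384 = 0.84155.
Then combine with the platform (S'→S): u = (0.84155 + 0.8152)/(1 + 0.84155×0.8152) = 1.65675/1.68603156 = 0.98263.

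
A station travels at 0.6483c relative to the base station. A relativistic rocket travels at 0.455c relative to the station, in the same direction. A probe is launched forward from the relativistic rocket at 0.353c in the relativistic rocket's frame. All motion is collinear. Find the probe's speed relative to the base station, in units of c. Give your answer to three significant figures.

Compose velocities in two stages. Stage 1 (into S'): u₁ = (0.353+0.455)/(1+0.353×0.455) = 0.69618.
Stage 2 (into S): u = (0.69618+0.6483)/(1+0.69618×0.6483) = 0.92638, so the speed is 0.926c.

0.926c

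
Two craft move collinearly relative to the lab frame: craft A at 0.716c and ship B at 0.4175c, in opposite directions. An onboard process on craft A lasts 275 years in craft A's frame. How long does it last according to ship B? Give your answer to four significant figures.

Speed of craft A in ship B's frame: u = (v_A + v_B)/(1 + v_A v_B/c²) = (0.716 + 0.4175)/(1 + 0.716×0.4175) = 1.1335/1.29893 = 0.87264; |u| = 0.87264c.
At |u| = 0.87264c, γ = (1 − 0.761501)^(−1/2) = 2.0477.
The clock on craft A records proper time, so ship B measures Δt = γΔτ = 2.0477 × 275 = 563.1 years.

563.1 years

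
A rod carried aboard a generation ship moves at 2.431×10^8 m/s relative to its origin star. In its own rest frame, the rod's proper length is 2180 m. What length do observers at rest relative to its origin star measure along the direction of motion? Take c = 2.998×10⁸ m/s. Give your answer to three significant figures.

1280 m

β = v/c = (2.431×10^8 m/s)/(2.998×10⁸ m/s) = 0.810874.
γ = 1/√(1 − β²) = 1/√(1 − 0.6575166) = 1/√0.3424834 = 1/0.585221 = 1.7088.
Along the direction of motion the measured length is L₀/γ = 2180/1.7088 = 1280 m.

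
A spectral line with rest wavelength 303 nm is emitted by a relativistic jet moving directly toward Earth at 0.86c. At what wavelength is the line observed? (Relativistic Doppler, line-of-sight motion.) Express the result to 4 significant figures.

Relativistic Doppler for wavelength: λ_obs = λ_src · √((1−β)/(1+β)).
With β = 0.86: factor = √(0.14/1.86) = 0.27435.
λ_obs = 303 × 0.27435 = 83.13 nm.

83.13 nm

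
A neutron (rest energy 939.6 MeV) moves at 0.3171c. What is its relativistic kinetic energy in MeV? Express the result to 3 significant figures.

51.1 MeV

γ = 1/√(1 − β²) = 1/√(1 − 0.10055241) = 1/√0.89944759 = 1/0.948392 = 1.054416.
Kinetic energy: K = (γ − 1)mc² = (1.054416 − 1) × 939.6 MeV = 0.054416 × 939.6 = 51.1 MeV.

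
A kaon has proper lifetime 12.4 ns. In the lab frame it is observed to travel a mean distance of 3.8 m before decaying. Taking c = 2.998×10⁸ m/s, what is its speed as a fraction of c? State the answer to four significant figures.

0.7148c

d = βγcτ ⇒ βγ = d/(cτ) = 3.800 m / (3.71752 m) = 1.0222.
β = (βγ)/√(1+(βγ)²) = 1.0222/√2.04489 = 0.7148.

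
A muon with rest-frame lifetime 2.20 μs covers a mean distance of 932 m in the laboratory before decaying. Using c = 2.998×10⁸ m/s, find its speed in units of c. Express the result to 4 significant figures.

0.8163c

d = βγcτ ⇒ βγ = d/(cτ) = 932.0 m / (659.56 m) = 1.4131.
β = (βγ)/√(1+(βγ)²) = 1.4131/√2.99685 = 0.8163.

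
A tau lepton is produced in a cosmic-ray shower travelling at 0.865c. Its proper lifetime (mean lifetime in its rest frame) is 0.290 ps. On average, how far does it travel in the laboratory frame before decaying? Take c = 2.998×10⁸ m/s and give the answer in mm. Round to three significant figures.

0.150 mm

Lorentz factor: γ = (1 − 0.748225)^(−1/2) = 1.9929.
Lab-frame lifetime: Δt = γτ = 1.9929 × 0.290 ps = 0.57794 ps.
Distance: d = vΔt = 0.865 × 2.998×10⁸ m/s × 5.7794×10^-13 s = 1.50×10^-4 m = 0.150 mm.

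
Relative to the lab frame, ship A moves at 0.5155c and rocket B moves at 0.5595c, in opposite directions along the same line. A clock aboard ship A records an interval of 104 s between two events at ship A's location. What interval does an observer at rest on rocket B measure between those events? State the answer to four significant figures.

188.7 s

Transform ship A's velocity into rocket B's frame: (0.5155 + 0.5595)/(1 + 0.5155·0.5595) = 1.075/1.28842225, so the relative speed is 0.83435c.
At |u| = 0.83435c, γ = (1 − 0.69614)^(−1/2) = 1.8141.
The clock on ship A records proper time, so rocket B measures Δt = γΔτ = 1.8141 × 104 = 188.7 s.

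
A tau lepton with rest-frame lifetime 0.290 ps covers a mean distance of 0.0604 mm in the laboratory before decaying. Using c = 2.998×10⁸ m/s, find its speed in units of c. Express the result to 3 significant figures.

Let x = d/(cτ) = 6.040×10^-5 m / (2.998×10⁸ m/s × 2.900×10^-13 s) = 0.69472. Since d = βγcτ, x = βγ = β/√(1−β²).
Solving: β² = x²/(1+x²) = 0.482636/1.482636 = 0.325526, so β = 0.571.

0.571c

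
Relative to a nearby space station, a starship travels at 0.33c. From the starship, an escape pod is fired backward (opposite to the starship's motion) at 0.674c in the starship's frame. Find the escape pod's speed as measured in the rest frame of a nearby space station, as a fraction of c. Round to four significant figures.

0.4424c

In units of c, u = (u' + v)/(1 + u'v) with u' = −0.674 and v = 0.33.
Numerator: −0.674 + 0.33 = −0.344. Denominator: 1 + (−0.674)(0.33) = 0.77758.
u = −0.344/0.77758 = −0.4424, so the speed is 0.4424c.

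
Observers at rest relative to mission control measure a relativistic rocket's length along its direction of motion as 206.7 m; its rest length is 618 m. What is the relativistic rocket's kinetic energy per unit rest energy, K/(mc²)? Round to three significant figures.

From L = L₀/γ: γ = 618/206.7 = 2.98984.
K/(mc²) = γ − 1 = 2.98984 − 1 = 1.99.

1.99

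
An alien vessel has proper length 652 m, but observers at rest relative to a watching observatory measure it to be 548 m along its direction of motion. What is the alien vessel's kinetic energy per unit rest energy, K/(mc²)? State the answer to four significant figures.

0.1898

Length contraction gives γ = L₀/L = 652/548 = 1.18978.
K/(mc²) = γ − 1 = 1.18978 − 1 = 0.1898.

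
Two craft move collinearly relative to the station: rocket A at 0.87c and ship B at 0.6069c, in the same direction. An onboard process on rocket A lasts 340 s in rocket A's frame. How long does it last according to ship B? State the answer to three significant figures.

Transform rocket A's velocity into ship B's frame: (0.87 − 0.6069)/(1 − 0.87·0.6069) = 0.2631/0.471997, so the relative speed is 0.55742c.
γ for this relative speed: γ = 1/√(1 − 0.310717) = 1.2045.
Rocket A's interval is proper; time dilation gives Δt_B = γΔτ = 1.2045 × 340 s = 410 s.

410 s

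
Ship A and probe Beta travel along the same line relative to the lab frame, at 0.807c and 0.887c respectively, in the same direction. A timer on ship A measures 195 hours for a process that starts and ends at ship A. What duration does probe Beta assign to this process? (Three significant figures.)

Transform ship A's velocity into probe Beta's frame: (0.807 − 0.887)/(1 − 0.807·0.887) = −0.08/0.284191, so the relative speed is 0.2815c.
At |u| = 0.2815c, γ = (1 − 0.0792422)^(−1/2) = 1.0421.
Ship A's interval is proper; time dilation gives Δt_B = γΔτ = 1.0421 × 195 hours = 203 hours.

203 hours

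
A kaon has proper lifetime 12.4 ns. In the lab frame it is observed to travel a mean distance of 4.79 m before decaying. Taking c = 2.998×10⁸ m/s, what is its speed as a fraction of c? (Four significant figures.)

0.7900c

Let x = d/(cτ) = 4.790 m / (2.998×10⁸ m/s × 1.240×10^-8 s) = 1.2885. Since d = βγcτ, x = βγ = β/√(1−β²).
Solving: β² = x²/(1+x²) = 1.66023/2.66023 = 0.624093, so β = 0.7900.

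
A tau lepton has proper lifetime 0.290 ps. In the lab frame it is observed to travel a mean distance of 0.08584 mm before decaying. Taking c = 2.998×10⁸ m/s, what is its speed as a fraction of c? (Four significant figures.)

Let x = d/(cτ) = 8.584×10^-5 m / (2.998×10⁸ m/s × 2.900×10^-13 s) = 0.98732. Since d = βγcτ, x = βγ = β/√(1−β²).
Solving: β² = x²/(1+x²) = 0.974801/1.974801 = 0.49362, so β = 0.7026.

0.7026c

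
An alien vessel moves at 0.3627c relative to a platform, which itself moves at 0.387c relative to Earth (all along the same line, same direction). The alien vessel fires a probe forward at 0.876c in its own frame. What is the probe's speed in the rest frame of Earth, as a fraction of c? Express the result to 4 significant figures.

Compose velocities in two stages. Stage 1 (into S'): u₁ = (0.876+0.3627)/(1+0.876×0.3627) = 0.94003.
Stage 2 (into S): u = (0.94003+0.387)/(1+0.94003×0.387) = 0.97304, so the speed is 0.9730c.

0.9730c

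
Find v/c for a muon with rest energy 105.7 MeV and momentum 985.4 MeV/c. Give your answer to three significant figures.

0.994

pc/(mc²) = 985.4/105.7 = 9.3226 = βγ = β/√(1−β²).
So β² = x²/(1 + x²) with x = 9.3226: x² = 86.9109, β² = 86.9109/87.9109 = 0.988625, β = 0.994.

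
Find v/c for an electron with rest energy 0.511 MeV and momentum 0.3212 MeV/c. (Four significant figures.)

pc/(mc²) = 0.3212/0.511 = 0.62857 = βγ = β/√(1−β²).
So β² = x²/(1 + x²) with x = 0.62857: x² = 0.3951, β² = 0.3951/1.3951 = 0.283206, β = 0.5322.

0.5322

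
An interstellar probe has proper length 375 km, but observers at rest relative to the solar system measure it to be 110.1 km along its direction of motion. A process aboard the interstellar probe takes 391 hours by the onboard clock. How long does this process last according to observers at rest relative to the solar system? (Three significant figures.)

1330 hours

From L = L₀/γ: γ = 375/110.1 = 3.40599.
The same γ dilates the second interval: 3.40599 × 391 hours = 1330 hours.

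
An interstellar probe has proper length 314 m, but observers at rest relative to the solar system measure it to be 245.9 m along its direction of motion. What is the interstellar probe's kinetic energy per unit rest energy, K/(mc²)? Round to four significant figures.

From L = L₀/γ: γ = 314/245.9 = 1.27694.
K/(mc²) = γ − 1 = 1.27694 − 1 = 0.2769.

0.2769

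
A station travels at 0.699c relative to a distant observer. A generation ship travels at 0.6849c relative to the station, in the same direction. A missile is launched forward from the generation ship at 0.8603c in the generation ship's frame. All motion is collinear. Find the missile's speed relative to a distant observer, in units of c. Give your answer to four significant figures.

Apply u = (u'+v)/(1+u'v) twice. Missile in the station frame: (0.8603+0.6849)/(1+0.8603·0.6849) = 1.5452/1.58921947 = 0.9723c.
That velocity, transformed to the rest frame of a distant observer: (0.9723+0.699)/(1+0.9723·0.699) = 1.6713/1.6796377 = 0.99504c.

0.9950c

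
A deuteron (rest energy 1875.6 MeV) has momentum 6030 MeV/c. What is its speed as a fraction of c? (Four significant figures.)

0.9549c

βγ = pc/(mc²) = 6030/1875.6 = 3.215.
Since γ² = 1 + (βγ)² = 11.3362, γ = √11.3362 = 3.36693, and β = (βγ)/γ = 3.215/3.36693 = 0.9549.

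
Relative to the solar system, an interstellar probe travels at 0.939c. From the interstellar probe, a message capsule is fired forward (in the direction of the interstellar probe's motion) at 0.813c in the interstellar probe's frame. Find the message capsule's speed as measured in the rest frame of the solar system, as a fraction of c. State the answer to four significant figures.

0.9935c

In units of c, u = (u' + v)/(1 + u'v) with u' = 0.813 and v = 0.939.
Numerator: 0.813 + 0.939 = 1.752. Denominator: 1 + (0.813)(0.939) = 1.763407.
u = 1.752/1.763407 = 0.99353, so the speed is 0.9935c.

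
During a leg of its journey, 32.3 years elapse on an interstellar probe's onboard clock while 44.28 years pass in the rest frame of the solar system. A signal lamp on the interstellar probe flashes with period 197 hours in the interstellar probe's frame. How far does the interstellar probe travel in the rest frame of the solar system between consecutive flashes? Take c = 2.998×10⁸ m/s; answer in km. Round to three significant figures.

1.99×10^11 km

The time-dilation ratio gives γ = 44.28/32.3 = 1.3709.
β = √(1 − 1/γ²) = 0.68404. Lab-frame period = γτ = 1.3709×197 hours = 270.07 hours. Distance = βc × γτ = 0.68404 × 2.998×10⁸ m/s × 972252 s = 1.9938×10^14 m = 1.99×10^11 km.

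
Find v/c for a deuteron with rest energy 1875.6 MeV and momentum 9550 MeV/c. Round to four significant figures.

0.9813

pc/(mc²) = 9550/1875.6 = 5.0917 = βγ = β/√(1−β²).
So β² = x²/(1 + x²) with x = 5.0917: x² = 25.9254, β² = 25.9254/26.9254 = 0.96286, β = 0.9813.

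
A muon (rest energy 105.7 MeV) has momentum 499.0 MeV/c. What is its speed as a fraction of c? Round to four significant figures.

βγ = pc/(mc²) = 499.0/105.7 = 4.7209.
Since γ² = 1 + (βγ)² = 23.2869, γ = √23.2869 = 4.82565, and β = (βγ)/γ = 4.7209/4.82565 = 0.9783.

0.9783c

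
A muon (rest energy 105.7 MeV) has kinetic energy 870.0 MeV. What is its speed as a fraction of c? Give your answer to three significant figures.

γ = 1 + K/(mc²) = 1 + 870.0/105.7 = 9.2308.
β = √(1 − 1/γ²) = √(1 − 0.011736) = √0.988264 = 0.994.

0.994c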